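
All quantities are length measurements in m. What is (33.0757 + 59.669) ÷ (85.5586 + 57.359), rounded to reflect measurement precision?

0.64894

33.0757 + 59.669 = 92.7447, limited to 3 d.p. → 5 s.f.; 85.5586 + 57.359 = 142.9176, limited to 3 d.p. → 6 s.f.
Carrying full precision, 92.7447 ÷ 142.9176 = 0.648938269324…; keep min(5, 6) = 5 s.f.
Rounded to 5 significant figures: 0.64894.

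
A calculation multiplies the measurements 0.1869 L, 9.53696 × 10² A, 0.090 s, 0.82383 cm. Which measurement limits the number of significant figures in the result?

0.1869 L → 4 s.f.; 9.53696 × 10² A → 6 s.f.; 0.090 s → 2 s.f.; 0.82383 cm → 5 s.f.
The fewest is 2 significant figures, from 0.090 s.

0.090 s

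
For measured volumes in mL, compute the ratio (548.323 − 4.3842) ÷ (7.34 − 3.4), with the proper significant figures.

548.323 − 4.3842 = 543.9388, limited to 3 d.p. → 6 s.f.; 7.34 − 3.4 = 3.94, limited to 1 d.p. → 2 s.f.
Carrying full precision, 543.9388 ÷ 3.94 = 138.055532995…; keep min(6, 2) = 2 s.f.
Rounded to 2 significant figures: 1.4 × 10^2.

1.4 × 10^2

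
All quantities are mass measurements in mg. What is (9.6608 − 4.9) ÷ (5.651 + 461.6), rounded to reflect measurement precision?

0.010

9.6608 − 4.9 = 4.7608, limited to 1 d.p. → 2 s.f.; 5.651 + 461.6 = 467.251, limited to 1 d.p. → 4 s.f.
Carrying full precision, 4.7608 ÷ 467.251 = 0.0101889562569…; keep min(2, 4) = 2 s.f.
Rounded to 2 significant figures: 0.010.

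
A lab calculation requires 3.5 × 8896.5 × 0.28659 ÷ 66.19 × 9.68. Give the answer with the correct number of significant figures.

3.5 × 8896.5 × 0.28659 ÷ 66.19 × 9.68 = 1305.06227584…
Multiplication/division keeps the fewest significant figures: 3.5 → 2 s.f., 8896.5 → 5 s.f., 0.28659 → 5 s.f., 66.19 → 4 s.f., 9.68 → 3 s.f.; limit is 2.
Rounded to 2 significant figures: 1.3 × 10³.

1.3 × 10³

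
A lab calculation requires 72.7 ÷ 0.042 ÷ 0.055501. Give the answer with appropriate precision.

3.1 × 10^4

72.7 ÷ 0.042 ÷ 0.055501 = 31187.7692465…
Multiplication/division keeps the fewest significant figures: 72.7 → 3 s.f., 0.042 → 2 s.f., 0.055501 → 5 s.f.; limit is 2.
Rounded to 2 significant figures: 3.1 × 10^4.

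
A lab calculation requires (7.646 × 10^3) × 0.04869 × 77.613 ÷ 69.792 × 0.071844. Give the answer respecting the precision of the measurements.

29.74

(7.646 × 10^3) × 0.04869 × 77.613 ÷ 69.792 × 0.071844 = 29.7435909083…
Multiplication/division keeps the fewest significant figures: 7.646 × 10^3 → 4 s.f., 0.04869 → 4 s.f., 77.613 → 5 s.f., 69.792 → 5 s.f., 0.071844 → 5 s.f.; limit is 4.
Rounded to 4 significant figures: 29.74.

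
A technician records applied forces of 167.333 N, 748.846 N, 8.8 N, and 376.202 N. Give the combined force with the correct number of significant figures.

1301.2 N

167.333 N + 748.846 N + 8.8 N + 376.202 N = 1301.181 N.
Addition/subtraction keeps the fewest decimal places: 167.333 → 3 decimal places, 748.846 → 3 decimal places, 8.8 → 1 decimal place, 376.202 → 3 decimal places; limit is 1.
Rounded to 1 decimal place: 1301.2 N.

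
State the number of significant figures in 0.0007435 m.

4

0.0007435: leading zeros are not significant.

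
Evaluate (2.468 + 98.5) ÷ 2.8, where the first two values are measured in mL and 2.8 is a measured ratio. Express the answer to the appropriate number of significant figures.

36 mL

2.468 mL + 98.5 mL = 100.968 mL; the sum is limited to 1 decimal place (4 s.f.).
Carrying full precision, 100.968 ÷ 2.8 = 36.06 mL; 2.8 has 2 s.f., so the result keeps min(4, 2) = 2 s.f.
Rounded to 2 significant figures: 36 mL.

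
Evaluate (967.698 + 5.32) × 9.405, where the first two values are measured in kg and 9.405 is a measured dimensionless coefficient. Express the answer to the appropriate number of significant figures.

967.698 kg + 5.32 kg = 973.018 kg; the sum is limited to 2 decimal places (5 s.f.).
Carrying full precision, 973.018 × 9.405 = 9151.23429 kg; 9.405 has 4 s.f., so the result keeps min(5, 4) = 4 s.f.
Rounded to 4 significant figures: 9151 kg.

9151 kg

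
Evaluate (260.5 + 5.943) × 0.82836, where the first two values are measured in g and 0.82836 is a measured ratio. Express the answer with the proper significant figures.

260.5 g + 5.943 g = 266.443 g; the sum is limited to 1 decimal place (4 s.f.).
Carrying full precision, 266.443 × 0.82836 = 220.71072348 g; 0.82836 has 5 s.f., so the result keeps min(4, 5) = 4 s.f.
Rounded to 4 significant figures: 2.207 × 10^2 g.

2.207 × 10^2 g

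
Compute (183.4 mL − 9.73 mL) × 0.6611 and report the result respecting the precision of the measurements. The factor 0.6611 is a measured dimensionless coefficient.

183.4 mL − 9.73 mL = 173.67 mL; the difference is limited to 1 decimal place (4 s.f.).
Carrying full precision, 173.67 × 0.6611 = 114.813237 mL; 0.6611 has 4 s.f., so the result keeps min(4, 4) = 4 s.f.
Rounded to 4 significant figures: 114.8 mL.

114.8 mL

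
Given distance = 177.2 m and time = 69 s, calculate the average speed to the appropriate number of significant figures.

average speed = 177.2 m ÷ 69 s = 2.56811594203… m/s.
177.2 has 4 significant figures; 69 has 2.
Division/multiplication keeps the fewest: 2 significant figures.
Rounded: 2.6 m/s.

2.6 m/s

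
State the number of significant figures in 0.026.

0.026: leading zeros are not significant.

2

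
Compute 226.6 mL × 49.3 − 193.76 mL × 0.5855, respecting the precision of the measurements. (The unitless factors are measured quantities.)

1.11 × 10⁴ mL

226.6 × 49.3 = 11171.38 → 1.12 × 10⁴ mL (3 s.f., last digit at the 10^2 place).
193.76 × 0.5855 = 113.44648 → 113.4 mL (4 s.f., last digit at the 10^-1 place).
Difference: 11057.93352 mL; keep the coarser place, 10^2.
Result: 1.11 × 10⁴ mL.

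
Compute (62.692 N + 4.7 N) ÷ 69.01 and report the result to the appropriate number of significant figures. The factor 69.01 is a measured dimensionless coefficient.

9.77 × 10^-1 N

62.692 N + 4.7 N = 67.392 N; the sum is limited to 1 decimal place (3 s.f.).
Carrying full precision, 67.392 ÷ 69.01 = 0.976554122591… N; 69.01 has 4 s.f., so the result keeps min(3, 4) = 3 s.f.
Rounded to 3 significant figures: 9.77 × 10^-1 N.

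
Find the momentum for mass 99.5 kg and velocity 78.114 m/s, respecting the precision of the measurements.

momentum = 99.5 kg × 78.114 m/s = 7772.343 kg·m/s.
99.5 has 3 significant figures; 78.114 has 5.
Division/multiplication keeps the fewest: 3 significant figures.
Rounded: 7.77 × 10³ kg·m/s.

7.77 × 10³ kg·m/s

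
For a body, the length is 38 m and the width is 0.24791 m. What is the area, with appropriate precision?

area = 38 m × 0.24791 m = 9.42058 m².
38 has 2 significant figures; 0.24791 has 5.
Division/multiplication keeps the fewest: 2 significant figures.
Rounded: 9.4 m².

9.4 m²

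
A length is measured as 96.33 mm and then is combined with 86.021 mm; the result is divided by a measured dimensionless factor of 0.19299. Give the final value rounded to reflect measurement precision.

96.33 mm + 86.021 mm = 182.351 mm; the sum is limited to 2 decimal places (5 s.f.).
Carrying full precision, 182.351 ÷ 0.19299 = 944.872791336… mm; 0.19299 has 5 s.f., so the result keeps min(5, 5) = 5 s.f.
Rounded to 5 significant figures: 944.87 mm.

944.87 mm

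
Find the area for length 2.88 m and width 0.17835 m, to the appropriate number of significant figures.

0.514 m²

area = 2.88 m × 0.17835 m = 0.513648 m².
2.88 has 3 significant figures; 0.17835 has 5.
Division/multiplication keeps the fewest: 3 significant figures.
Rounded: 0.514 m².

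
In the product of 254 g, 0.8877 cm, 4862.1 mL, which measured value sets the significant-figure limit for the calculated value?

254 g → 3 s.f.; 0.8877 cm → 4 s.f.; 4862.1 mL → 5 s.f.
The fewest is 3 significant figures, from 254 g.

254 g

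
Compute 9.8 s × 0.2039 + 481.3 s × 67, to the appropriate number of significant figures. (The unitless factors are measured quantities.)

9.8 × 0.2039 = 1.99822 → 2.0 s (2 s.f., last digit at the 10^-1 place).
481.3 × 67 = 32247.1 → 3.2 × 10⁴ s (2 s.f., last digit at the 10^3 place).
Sum: 32249.09822 s; keep the coarser place, 10^3.
Result: 3.2 × 10⁴ s.

3.2 × 10⁴ s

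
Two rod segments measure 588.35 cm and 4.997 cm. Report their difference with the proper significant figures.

588.35 cm − 4.997 cm = 583.353 cm.
Addition/subtraction keeps the fewest decimal places: 588.35 → 2 decimal places, 4.997 → 3 decimal places; limit is 2.
Rounded to 2 decimal places: 583.35 cm.

583.35 cm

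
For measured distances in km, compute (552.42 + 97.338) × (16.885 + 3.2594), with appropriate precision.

552.42 + 97.338 = 649.758, limited to 2 d.p. → 5 s.f.; 16.885 + 3.2594 = 20.1444, limited to 3 d.p. → 5 s.f.
Carrying full precision, 649.758 × 20.1444 = 13088.9850552; keep min(5, 5) = 5 s.f.
Rounded to 5 significant figures: 13089 km².

13089 km²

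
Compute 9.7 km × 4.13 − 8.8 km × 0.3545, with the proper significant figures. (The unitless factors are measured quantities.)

37 km

9.7 × 4.13 = 40.061 → 40. km (2 s.f., last digit at the 10^0 place).
8.8 × 0.3545 = 3.1196 → 3.1 km (2 s.f., last digit at the 10^-1 place).
Difference: 36.9414 km; keep the coarser place, 10^0.
Result: 37 km.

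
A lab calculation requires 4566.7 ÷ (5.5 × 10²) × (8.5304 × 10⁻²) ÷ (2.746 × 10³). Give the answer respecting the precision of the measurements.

4566.7 ÷ (5.5 × 10²) × (8.5304 × 10⁻²) ÷ (2.746 × 10³) = 0.000257934037476…
Multiplication/division keeps the fewest significant figures: 4566.7 → 5 s.f., 5.5 × 10² → 2 s.f., 8.5304 × 10⁻² → 5 s.f., 2.746 × 10³ → 4 s.f.; limit is 2.
Rounded to 2 significant figures: 2.6 × 10⁻⁴.

2.6 × 10⁻⁴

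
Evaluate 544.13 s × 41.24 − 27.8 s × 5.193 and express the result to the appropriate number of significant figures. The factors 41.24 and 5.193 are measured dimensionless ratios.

544.13 × 41.24 = 22439.9212 → 2.244 × 10⁴ s (4 s.f., last digit at the 10^1 place).
27.8 × 5.193 = 144.3654 → 1.44 × 10² s (3 s.f., last digit at the 10^0 place).
Difference: 22295.5558 s; keep the coarser place, 10^1.
Result: 2.230 × 10⁴ s.

2.230 × 10⁴ s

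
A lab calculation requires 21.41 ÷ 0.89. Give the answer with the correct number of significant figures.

21.41 ÷ 0.89 = 24.0561797753…
Multiplication/division keeps the fewest significant figures: 21.41 → 4 s.f., 0.89 → 2 s.f.; limit is 2.
Rounded to 2 significant figures: 24.

24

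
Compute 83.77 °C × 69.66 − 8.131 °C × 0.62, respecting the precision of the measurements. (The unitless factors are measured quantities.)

83.77 × 69.66 = 5835.4182 → 5835 °C (4 s.f., last digit at the 10^0 place).
8.131 × 0.62 = 5.04122 → 5.0 °C (2 s.f., last digit at the 10^-1 place).
Difference: 5830.37698 °C; keep the coarser place, 10^0.
Result: 5830. °C.

5830. °C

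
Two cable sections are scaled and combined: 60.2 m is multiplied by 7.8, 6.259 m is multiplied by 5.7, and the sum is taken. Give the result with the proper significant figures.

5.1 × 10^2 m

60.2 × 7.8 = 469.56 → 4.7 × 10^2 m (2 s.f., last digit at the 10^1 place).
6.259 × 5.7 = 35.6763 → 36 m (2 s.f., last digit at the 10^0 place).
Sum: 505.2363 m; keep the coarser place, 10^1.
Result: 5.1 × 10^2 m.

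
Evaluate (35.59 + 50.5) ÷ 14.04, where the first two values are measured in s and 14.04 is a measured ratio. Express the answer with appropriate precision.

6.13 s

35.59 s + 50.5 s = 86.09 s; the sum is limited to 1 decimal place (3 s.f.).
Carrying full precision, 86.09 ÷ 14.04 = 6.13176638177… s; 14.04 has 4 s.f., so the result keeps min(3, 4) = 3 s.f.
Rounded to 3 significant figures: 6.13 s.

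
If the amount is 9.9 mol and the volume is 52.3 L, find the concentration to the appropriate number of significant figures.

0.19 mol/L

concentration = 9.9 mol ÷ 52.3 L = 0.189292543021… mol/L.
9.9 has 2 significant figures; 52.3 has 3.
Division/multiplication keeps the fewest: 2 significant figures.
Rounded: 0.19 mol/L.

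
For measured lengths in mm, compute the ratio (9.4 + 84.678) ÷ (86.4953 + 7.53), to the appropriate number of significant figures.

1.00

9.4 + 84.678 = 94.078, limited to 1 d.p. → 3 s.f.; 86.4953 + 7.53 = 94.0253, limited to 2 d.p. → 4 s.f.
Carrying full precision, 94.078 ÷ 94.0253 = 1.00056048744…; keep min(3, 4) = 3 s.f.
Rounded to 3 significant figures: 1.00.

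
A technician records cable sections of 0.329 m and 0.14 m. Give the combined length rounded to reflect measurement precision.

4.7 × 10⁻¹ m

0.329 m + 0.14 m = 0.469 m.
Addition/subtraction keeps the fewest decimal places: 0.329 → 3 decimal places, 0.14 → 2 decimal places; limit is 2.
Rounded to 2 decimal places: 4.7 × 10⁻¹ m.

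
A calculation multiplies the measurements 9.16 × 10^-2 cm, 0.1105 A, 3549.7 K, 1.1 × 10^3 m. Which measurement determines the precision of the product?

9.16 × 10^-2 cm → 3 s.f.; 0.1105 A → 4 s.f.; 3549.7 K → 5 s.f.; 1.1 × 10^3 m → 2 s.f.
The fewest is 2 significant figures, from 1.1 × 10^3 m.

1.1 × 10^3 m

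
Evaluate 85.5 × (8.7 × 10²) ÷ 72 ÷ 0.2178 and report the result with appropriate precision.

4.7 × 10³

85.5 × (8.7 × 10²) ÷ 72 ÷ 0.2178 = 4743.45730028…
Multiplication/division keeps the fewest significant figures: 85.5 → 3 s.f., 8.7 × 10² → 2 s.f., 72 → 2 s.f., 0.2178 → 4 s.f.; limit is 2.
Rounded to 2 significant figures: 4.7 × 10³.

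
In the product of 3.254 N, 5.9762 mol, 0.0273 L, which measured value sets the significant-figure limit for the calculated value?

0.0273 L

3.254 N → 4 s.f.; 5.9762 mol → 5 s.f.; 0.0273 L → 3 s.f.
The fewest is 3 significant figures, from 0.0273 L.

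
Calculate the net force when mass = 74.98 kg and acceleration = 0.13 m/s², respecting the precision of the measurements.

9.7 N

net force = 74.98 kg × 0.13 m/s² = 9.7474 N.
74.98 has 4 significant figures; 0.13 has 2.
Division/multiplication keeps the fewest: 2 significant figures.
Rounded: 9.7 N.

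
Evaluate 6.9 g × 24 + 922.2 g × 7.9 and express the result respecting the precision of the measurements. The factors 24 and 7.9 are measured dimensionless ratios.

6.9 × 24 = 165.6 → 1.7 × 10² g (2 s.f., last digit at the 10^1 place).
922.2 × 7.9 = 7285.38 → 7.3 × 10³ g (2 s.f., last digit at the 10^2 place).
Sum: 7450.98 g; keep the coarser place, 10^2.
Result: 7.5 × 10³ g.

7.5 × 10³ g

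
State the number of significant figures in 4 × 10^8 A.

4 × 10^8: in scientific notation every digit of the coefficient is significant.

1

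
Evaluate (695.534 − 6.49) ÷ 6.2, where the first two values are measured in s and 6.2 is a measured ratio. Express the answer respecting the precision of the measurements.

695.534 s − 6.49 s = 689.044 s; the difference is limited to 2 decimal places (5 s.f.).
Carrying full precision, 689.044 ÷ 6.2 = 111.136129032… s; 6.2 has 2 s.f., so the result keeps min(5, 2) = 2 s.f.
Rounded to 2 significant figures: 1.1 × 10^2 s.

1.1 × 10^2 s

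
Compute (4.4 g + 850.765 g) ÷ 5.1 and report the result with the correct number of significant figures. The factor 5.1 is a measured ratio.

4.4 g + 850.765 g = 855.165 g; the sum is limited to 1 decimal place (4 s.f.).
Carrying full precision, 855.165 ÷ 5.1 = 167.679411765… g; 5.1 has 2 s.f., so the result keeps min(4, 2) = 2 s.f.
Rounded to 2 significant figures: 1.7 × 10² g.

1.7 × 10² g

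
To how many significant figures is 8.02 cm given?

3

8.02: zeros between nonzero digits are significant.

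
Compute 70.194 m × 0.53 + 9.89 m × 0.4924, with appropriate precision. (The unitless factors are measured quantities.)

70.194 × 0.53 = 37.20282 → 37 m (2 s.f., last digit at the 10^0 place).
9.89 × 0.4924 = 4.869836 → 4.87 m (3 s.f., last digit at the 10^-2 place).
Sum: 42.072656 m; keep the coarser place, 10^0.
Result: 42 m.

42 m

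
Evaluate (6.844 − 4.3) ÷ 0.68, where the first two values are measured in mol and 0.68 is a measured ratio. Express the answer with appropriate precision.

6.844 mol − 4.3 mol = 2.544 mol; the difference is limited to 1 decimal place (2 s.f.).
Carrying full precision, 2.544 ÷ 0.68 = 3.74117647059… mol; 0.68 has 2 s.f., so the result keeps min(2, 2) = 2 s.f.
Rounded to 2 significant figures: 3.7 mol.

3.7 mol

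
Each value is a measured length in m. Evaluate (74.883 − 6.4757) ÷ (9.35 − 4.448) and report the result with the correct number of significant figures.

14.0

74.883 − 6.4757 = 68.4073, limited to 3 d.p. → 5 s.f.; 9.35 − 4.448 = 4.902, limited to 2 d.p. → 3 s.f.
Carrying full precision, 68.4073 ÷ 4.902 = 13.9549775602…; keep min(5, 3) = 3 s.f.
Rounded to 3 significant figures: 14.0.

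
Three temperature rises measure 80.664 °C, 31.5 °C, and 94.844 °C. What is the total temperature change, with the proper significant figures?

80.664 °C + 31.5 °C + 94.844 °C = 207.008 °C.
Addition/subtraction keeps the fewest decimal places: 80.664 → 3 decimal places, 31.5 → 1 decimal place, 94.844 → 3 decimal places; limit is 1.
Rounded to 1 decimal place: 207.0 °C.

207.0 °C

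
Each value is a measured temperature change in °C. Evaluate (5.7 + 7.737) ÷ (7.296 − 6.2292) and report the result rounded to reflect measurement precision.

5.7 + 7.737 = 13.437, limited to 1 d.p. → 3 s.f.; 7.296 − 6.2292 = 1.0668, limited to 3 d.p. → 4 s.f.
Carrying full precision, 13.437 ÷ 1.0668 = 12.5956130484…; keep min(3, 4) = 3 s.f.
Rounded to 3 significant figures: 12.6.

12.6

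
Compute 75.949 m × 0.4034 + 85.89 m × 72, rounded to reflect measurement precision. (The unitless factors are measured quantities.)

6.2 × 10^3 m

75.949 × 0.4034 = 30.6378266 → 30.64 m (4 s.f., last digit at the 10^-2 place).
85.89 × 72 = 6184.08 → 6.2 × 10^3 m (2 s.f., last digit at the 10^2 place).
Sum: 6214.7178266 m; keep the coarser place, 10^2.
Result: 6.2 × 10^3 m.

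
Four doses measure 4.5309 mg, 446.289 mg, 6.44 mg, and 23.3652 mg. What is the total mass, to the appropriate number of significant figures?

480.63 mg

4.5309 mg + 446.289 mg + 6.44 mg + 23.3652 mg = 480.6251 mg.
Addition/subtraction keeps the fewest decimal places: 4.5309 → 4 decimal places, 446.289 → 3 decimal places, 6.44 → 2 decimal places, 23.3652 → 4 decimal places; limit is 2.
Rounded to 2 decimal places: 480.63 mg.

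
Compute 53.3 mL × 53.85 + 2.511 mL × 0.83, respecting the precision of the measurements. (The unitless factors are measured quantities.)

53.3 × 53.85 = 2870.205 → 2.87 × 10^3 mL (3 s.f., last digit at the 10^1 place).
2.511 × 0.83 = 2.08413 → 2.1 mL (2 s.f., last digit at the 10^-1 place).
Sum: 2872.28913 mL; keep the coarser place, 10^1.
Result: 2.87 × 10^3 mL.

2.87 × 10^3 mL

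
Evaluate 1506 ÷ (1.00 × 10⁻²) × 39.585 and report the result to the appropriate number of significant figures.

5.96 × 10⁶

1506 ÷ (1.00 × 10⁻²) × 39.585 = 5961501
Multiplication/division keeps the fewest significant figures: 1506 → 4 s.f., 1.00 × 10⁻² → 3 s.f., 39.585 → 5 s.f.; limit is 3.
Rounded to 3 significant figures: 5.96 × 10⁶.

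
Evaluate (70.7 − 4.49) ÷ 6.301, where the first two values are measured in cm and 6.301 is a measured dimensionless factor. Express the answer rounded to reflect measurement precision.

70.7 cm − 4.49 cm = 66.21 cm; the difference is limited to 1 decimal place (3 s.f.).
Carrying full precision, 66.21 ÷ 6.301 = 10.5078558959… cm; 6.301 has 4 s.f., so the result keeps min(3, 4) = 3 s.f.
Rounded to 3 significant figures: 10.5 cm.

10.5 cm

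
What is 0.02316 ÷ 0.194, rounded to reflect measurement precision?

0.02316 ÷ 0.194 = 0.119381443299…
Multiplication/division keeps the fewest significant figures: 0.02316 → 4 s.f., 0.194 → 3 s.f.; limit is 3.
Rounded to 3 significant figures: 0.119.

0.119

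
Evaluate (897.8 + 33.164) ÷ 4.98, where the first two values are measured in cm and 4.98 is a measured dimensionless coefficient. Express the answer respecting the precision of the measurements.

187 cm

897.8 cm + 33.164 cm = 930.964 cm; the sum is limited to 1 decimal place (4 s.f.).
Carrying full precision, 930.964 ÷ 4.98 = 186.940562249… cm; 4.98 has 3 s.f., so the result keeps min(4, 3) = 3 s.f.
Rounded to 3 significant figures: 187 cm.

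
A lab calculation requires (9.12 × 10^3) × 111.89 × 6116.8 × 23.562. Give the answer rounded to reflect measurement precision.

(9.12 × 10^3) × 111.89 × 6116.8 × 23.562 = 1.47069475813 × 10^11…
Multiplication/division keeps the fewest significant figures: 9.12 × 10^3 → 3 s.f., 111.89 → 5 s.f., 6116.8 → 5 s.f., 23.562 → 5 s.f.; limit is 3.
Rounded to 3 significant figures: 1.47 × 10^11.

1.47 × 10^11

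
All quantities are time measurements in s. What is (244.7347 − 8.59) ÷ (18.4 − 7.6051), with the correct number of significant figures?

21.9

244.7347 − 8.59 = 236.1447, limited to 2 d.p. → 5 s.f.; 18.4 − 7.6051 = 10.7949, limited to 1 d.p. → 3 s.f.
Carrying full precision, 236.1447 ÷ 10.7949 = 21.8755801351…; keep min(5, 3) = 3 s.f.
Rounded to 3 significant figures: 21.9.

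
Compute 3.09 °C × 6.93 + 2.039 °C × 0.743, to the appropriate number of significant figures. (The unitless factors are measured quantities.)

22.9 °C

3.09 × 6.93 = 21.4137 → 21.4 °C (3 s.f., last digit at the 10^-1 place).
2.039 × 0.743 = 1.514977 → 1.51 °C (3 s.f., last digit at the 10^-2 place).
Sum: 22.928677 °C; keep the coarser place, 10^-1.
Result: 22.9 °C.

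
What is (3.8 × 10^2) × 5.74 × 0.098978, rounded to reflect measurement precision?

2.2 × 10^2

(3.8 × 10^2) × 5.74 × 0.098978 = 215.8908136
Multiplication/division keeps the fewest significant figures: 3.8 × 10^2 → 2 s.f., 5.74 → 3 s.f., 0.098978 → 5 s.f.; limit is 2.
Rounded to 2 significant figures: 2.2 × 10^2.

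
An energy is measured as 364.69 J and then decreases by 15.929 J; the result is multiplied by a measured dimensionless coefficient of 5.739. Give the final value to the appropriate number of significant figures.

2002 J

364.69 J − 15.929 J = 348.761 J; the difference is limited to 2 decimal places (5 s.f.).
Carrying full precision, 348.761 × 5.739 = 2001.539379 J; 5.739 has 4 s.f., so the result keeps min(5, 4) = 4 s.f.
Rounded to 4 significant figures: 2002 J.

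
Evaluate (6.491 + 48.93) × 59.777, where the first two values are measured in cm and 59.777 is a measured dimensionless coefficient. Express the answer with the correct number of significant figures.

3313 cm

6.491 cm + 48.93 cm = 55.421 cm; the sum is limited to 2 decimal places (4 s.f.).
Carrying full precision, 55.421 × 59.777 = 3312.901117 cm; 59.777 has 5 s.f., so the result keeps min(4, 5) = 4 s.f.
Rounded to 4 significant figures: 3313 cm.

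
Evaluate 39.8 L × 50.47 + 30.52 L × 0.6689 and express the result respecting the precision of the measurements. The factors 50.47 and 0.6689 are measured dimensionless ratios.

2.03 × 10^3 L

39.8 × 50.47 = 2008.706 → 2.01 × 10^3 L (3 s.f., last digit at the 10^1 place).
30.52 × 0.6689 = 20.414828 → 20.41 L (4 s.f., last digit at the 10^-2 place).
Sum: 2029.120828 L; keep the coarser place, 10^1.
Result: 2.03 × 10^3 L.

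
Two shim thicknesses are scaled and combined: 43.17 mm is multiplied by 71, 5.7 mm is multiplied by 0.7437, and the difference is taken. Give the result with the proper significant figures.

43.17 × 71 = 3065.07 → 3.1 × 10^3 mm (2 s.f., last digit at the 10^2 place).
5.7 × 0.7437 = 4.23909 → 4.2 mm (2 s.f., last digit at the 10^-1 place).
Difference: 3060.83091 mm; keep the coarser place, 10^2.
Result: 3.1 × 10^3 mm.

3.1 × 10^3 mm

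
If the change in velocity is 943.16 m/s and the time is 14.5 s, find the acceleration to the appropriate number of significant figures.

acceleration = 943.16 m/s ÷ 14.5 s = 65.0455172414… m/s².
943.16 has 5 significant figures; 14.5 has 3.
Division/multiplication keeps the fewest: 3 significant figures.
Rounded: 65.0 m/s².

65.0 m/s²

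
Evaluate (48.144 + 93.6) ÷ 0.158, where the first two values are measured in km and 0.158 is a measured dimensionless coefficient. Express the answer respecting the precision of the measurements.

48.144 km + 93.6 km = 141.744 km; the sum is limited to 1 decimal place (4 s.f.).
Carrying full precision, 141.744 ÷ 0.158 = 897.113924051… km; 0.158 has 3 s.f., so the result keeps min(4, 3) = 3 s.f.
Rounded to 3 significant figures: 897 km.

897 km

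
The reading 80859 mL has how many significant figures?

80859: zeros between nonzero digits are significant.

5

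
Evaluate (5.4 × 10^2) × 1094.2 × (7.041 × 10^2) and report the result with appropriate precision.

4.2 × 10^8

(5.4 × 10^2) × 1094.2 × (7.041 × 10^2) = 416030158.8
Multiplication/division keeps the fewest significant figures: 5.4 × 10^2 → 2 s.f., 1094.2 → 5 s.f., 7.041 × 10^2 → 4 s.f.; limit is 2.
Rounded to 2 significant figures: 4.2 × 10^8.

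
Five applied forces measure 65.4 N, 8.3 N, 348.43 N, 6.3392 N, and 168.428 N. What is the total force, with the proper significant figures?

65.4 N + 8.3 N + 348.43 N + 6.3392 N + 168.428 N = 596.8972 N.
Addition/subtraction keeps the fewest decimal places: 65.4 → 1 decimal place, 8.3 → 1 decimal place, 348.43 → 2 decimal places, 6.3392 → 4 decimal places, 168.428 → 3 decimal places; limit is 1.
Rounded to 1 decimal place: 596.9 N.

596.9 N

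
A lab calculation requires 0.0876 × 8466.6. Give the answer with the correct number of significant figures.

0.0876 × 8466.6 = 741.67416
Multiplication/division keeps the fewest significant figures: 0.0876 → 3 s.f., 8466.6 → 5 s.f.; limit is 3.
Rounded to 3 significant figures: 7.42 × 10^2.

7.42 × 10^2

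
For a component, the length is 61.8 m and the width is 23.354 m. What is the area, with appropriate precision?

area = 61.8 m × 23.354 m = 1443.2772 m².
61.8 has 3 significant figures; 23.354 has 5.
Division/multiplication keeps the fewest: 3 significant figures.
Rounded: 1.44 × 10³ m².

1.44 × 10³ m²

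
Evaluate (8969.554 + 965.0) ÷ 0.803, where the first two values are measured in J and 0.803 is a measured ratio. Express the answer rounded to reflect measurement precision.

1.24 × 10^4 J

8969.554 J + 965.0 J = 9934.554 J; the sum is limited to 1 decimal place (5 s.f.).
Carrying full precision, 9934.554 ÷ 0.803 = 12371.7982565… J; 0.803 has 3 s.f., so the result keeps min(5, 3) = 3 s.f.
Rounded to 3 significant figures: 1.24 × 10^4 J.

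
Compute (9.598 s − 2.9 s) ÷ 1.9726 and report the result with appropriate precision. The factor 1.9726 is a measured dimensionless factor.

9.598 s − 2.9 s = 6.698 s; the difference is limited to 1 decimal place (2 s.f.).
Carrying full precision, 6.698 ÷ 1.9726 = 3.39551860489… s; 1.9726 has 5 s.f., so the result keeps min(2, 5) = 2 s.f.
Rounded to 2 significant figures: 3.4 s.

3.4 s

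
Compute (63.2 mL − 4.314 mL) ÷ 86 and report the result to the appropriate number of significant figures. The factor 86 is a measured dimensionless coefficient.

63.2 mL − 4.314 mL = 58.886 mL; the difference is limited to 1 decimal place (3 s.f.).
Carrying full precision, 58.886 ÷ 86 = 0.684720930233… mL; 86 has 2 s.f., so the result keeps min(3, 2) = 2 s.f.
Rounded to 2 significant figures: 0.68 mL.

0.68 mL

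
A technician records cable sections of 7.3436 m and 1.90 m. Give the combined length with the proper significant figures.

7.3436 m + 1.90 m = 9.2436 m.
Addition/subtraction keeps the fewest decimal places: 7.3436 → 4 decimal places, 1.90 → 2 decimal places; limit is 2.
Rounded to 2 decimal places: 9.24 m.

9.24 m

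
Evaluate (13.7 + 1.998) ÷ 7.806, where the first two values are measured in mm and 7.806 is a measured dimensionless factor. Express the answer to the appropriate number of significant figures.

2.01 mm

13.7 mm + 1.998 mm = 15.698 mm; the sum is limited to 1 decimal place (3 s.f.).
Carrying full precision, 15.698 ÷ 7.806 = 2.01101716628… mm; 7.806 has 4 s.f., so the result keeps min(3, 4) = 3 s.f.
Rounded to 3 significant figures: 2.01 mm.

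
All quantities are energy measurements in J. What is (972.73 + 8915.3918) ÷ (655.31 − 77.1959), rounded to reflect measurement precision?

972.73 + 8915.3918 = 9888.1218, limited to 2 d.p. → 6 s.f.; 655.31 − 77.1959 = 578.1141, limited to 2 d.p. → 5 s.f.
Carrying full precision, 9888.1218 ÷ 578.1141 = 17.1041007303…; keep min(6, 5) = 5 s.f.
Rounded to 5 significant figures: 17.104.

17.104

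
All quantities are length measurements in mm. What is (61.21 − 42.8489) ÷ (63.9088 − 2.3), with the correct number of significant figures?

61.21 − 42.8489 = 18.3611, limited to 2 d.p. → 4 s.f.; 63.9088 − 2.3 = 61.6088, limited to 1 d.p. → 3 s.f.
Carrying full precision, 18.3611 ÷ 61.6088 = 0.298027229876…; keep min(4, 3) = 3 s.f.
Rounded to 3 significant figures: 0.298.

0.298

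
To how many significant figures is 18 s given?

18: every digit is nonzero and significant.

2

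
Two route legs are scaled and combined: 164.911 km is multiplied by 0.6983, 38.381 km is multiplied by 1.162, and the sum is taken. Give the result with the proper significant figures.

159.8 km

164.911 × 0.6983 = 115.1573513 → 115.2 km (4 s.f., last digit at the 10^-1 place).
38.381 × 1.162 = 44.598722 → 44.60 km (4 s.f., last digit at the 10^-2 place).
Sum: 159.7560733 km; keep the coarser place, 10^-1.
Result: 159.8 km.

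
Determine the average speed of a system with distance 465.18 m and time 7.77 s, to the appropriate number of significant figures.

average speed = 465.18 m ÷ 7.77 s = 59.8687258687… m/s.
465.18 has 5 significant figures; 7.77 has 3.
Division/multiplication keeps the fewest: 3 significant figures.
Rounded: 59.9 m/s.

59.9 m/s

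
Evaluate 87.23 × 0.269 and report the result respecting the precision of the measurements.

87.23 × 0.269 = 23.46487
Multiplication/division keeps the fewest significant figures: 87.23 → 4 s.f., 0.269 → 3 s.f.; limit is 3.
Rounded to 3 significant figures: 23.5.

23.5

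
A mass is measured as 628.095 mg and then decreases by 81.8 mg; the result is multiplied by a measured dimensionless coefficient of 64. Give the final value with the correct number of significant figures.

3.5 × 10^4 mg

628.095 mg − 81.8 mg = 546.295 mg; the difference is limited to 1 decimal place (4 s.f.).
Carrying full precision, 546.295 × 64 = 34962.88 mg; 64 has 2 s.f., so the result keeps min(4, 2) = 2 s.f.
Rounded to 2 significant figures: 3.5 × 10^4 mg.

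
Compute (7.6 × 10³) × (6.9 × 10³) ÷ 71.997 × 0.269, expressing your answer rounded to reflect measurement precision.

(7.6 × 10³) × (6.9 × 10³) ÷ 71.997 × 0.269 = 195929.83041…
Multiplication/division keeps the fewest significant figures: 7.6 × 10³ → 2 s.f., 6.9 × 10³ → 2 s.f., 71.997 → 5 s.f., 0.269 → 3 s.f.; limit is 2.
Rounded to 2 significant figures: 2.0 × 10⁵.

2.0 × 10⁵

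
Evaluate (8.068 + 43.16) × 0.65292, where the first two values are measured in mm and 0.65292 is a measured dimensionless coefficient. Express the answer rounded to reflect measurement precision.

8.068 mm + 43.16 mm = 51.228 mm; the sum is limited to 2 decimal places (4 s.f.).
Carrying full precision, 51.228 × 0.65292 = 33.44778576 mm; 0.65292 has 5 s.f., so the result keeps min(4, 5) = 4 s.f.
Rounded to 4 significant figures: 33.45 mm.

33.45 mm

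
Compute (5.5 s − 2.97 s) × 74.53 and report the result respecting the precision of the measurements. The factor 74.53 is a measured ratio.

1.9 × 10^2 s

5.5 s − 2.97 s = 2.53 s; the difference is limited to 1 decimal place (2 s.f.).
Carrying full precision, 2.53 × 74.53 = 188.5609 s; 74.53 has 4 s.f., so the result keeps min(2, 4) = 2 s.f.
Rounded to 2 significant figures: 1.9 × 10^2 s.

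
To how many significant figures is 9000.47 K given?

9000.47: zeros between nonzero digits are significant.

6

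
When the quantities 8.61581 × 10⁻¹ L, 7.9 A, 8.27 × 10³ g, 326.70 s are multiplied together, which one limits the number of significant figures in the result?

8.61581 × 10⁻¹ L → 6 s.f.; 7.9 A → 2 s.f.; 8.27 × 10³ g → 3 s.f.; 326.70 s → 5 s.f.
The fewest is 2 significant figures, from 7.9 A.

7.9 A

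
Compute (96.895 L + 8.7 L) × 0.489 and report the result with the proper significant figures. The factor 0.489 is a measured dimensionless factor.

51.6 L

96.895 L + 8.7 L = 105.595 L; the sum is limited to 1 decimal place (4 s.f.).
Carrying full precision, 105.595 × 0.489 = 51.635955 L; 0.489 has 3 s.f., so the result keeps min(4, 3) = 3 s.f.
Rounded to 3 significant figures: 51.6 L.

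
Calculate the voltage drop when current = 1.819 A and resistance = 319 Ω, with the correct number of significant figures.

voltage drop = 1.819 A × 319 Ω = 580.261 V.
1.819 has 4 significant figures; 319 has 3.
Division/multiplication keeps the fewest: 3 significant figures.
Rounded: 580. V.

580. V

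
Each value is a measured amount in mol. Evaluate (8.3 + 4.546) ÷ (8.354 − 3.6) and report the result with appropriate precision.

2.7

8.3 + 4.546 = 12.846, limited to 1 d.p. → 3 s.f.; 8.354 − 3.6 = 4.754, limited to 1 d.p. → 2 s.f.
Carrying full precision, 12.846 ÷ 4.754 = 2.70214556163…; keep min(3, 2) = 2 s.f.
Rounded to 2 significant figures: 2.7.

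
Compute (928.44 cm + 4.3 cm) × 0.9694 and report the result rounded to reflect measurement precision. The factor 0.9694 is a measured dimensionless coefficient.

928.44 cm + 4.3 cm = 932.74 cm; the sum is limited to 1 decimal place (4 s.f.).
Carrying full precision, 932.74 × 0.9694 = 904.198156 cm; 0.9694 has 4 s.f., so the result keeps min(4, 4) = 4 s.f.
Rounded to 4 significant figures: 904.2 cm.

904.2 cm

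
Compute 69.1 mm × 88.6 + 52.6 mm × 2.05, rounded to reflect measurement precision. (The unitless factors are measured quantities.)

6.23 × 10³ mm

69.1 × 88.6 = 6122.26 → 6.12 × 10³ mm (3 s.f., last digit at the 10^1 place).
52.6 × 2.05 = 107.83 → 108 mm (3 s.f., last digit at the 10^0 place).
Sum: 6230.09 mm; keep the coarser place, 10^1.
Result: 6.23 × 10³ mm.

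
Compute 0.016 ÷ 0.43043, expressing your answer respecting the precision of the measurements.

0.016 ÷ 0.43043 = 0.0371721301954…
Multiplication/division keeps the fewest significant figures: 0.016 → 2 s.f., 0.43043 → 5 s.f.; limit is 2.
Rounded to 2 significant figures: 0.037.

0.037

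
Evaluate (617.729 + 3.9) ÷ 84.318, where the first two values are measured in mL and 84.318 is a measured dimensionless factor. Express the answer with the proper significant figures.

7.372 mL

617.729 mL + 3.9 mL = 621.629 mL; the sum is limited to 1 decimal place (4 s.f.).
Carrying full precision, 621.629 ÷ 84.318 = 7.37243530444… mL; 84.318 has 5 s.f., so the result keeps min(4, 5) = 4 s.f.
Rounded to 4 significant figures: 7.372 mL.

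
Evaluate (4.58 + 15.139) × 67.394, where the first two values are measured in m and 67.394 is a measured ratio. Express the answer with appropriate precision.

4.58 m + 15.139 m = 19.719 m; the sum is limited to 2 decimal places (4 s.f.).
Carrying full precision, 19.719 × 67.394 = 1328.942286 m; 67.394 has 5 s.f., so the result keeps min(4, 5) = 4 s.f.
Rounded to 4 significant figures: 1329 m.

1329 m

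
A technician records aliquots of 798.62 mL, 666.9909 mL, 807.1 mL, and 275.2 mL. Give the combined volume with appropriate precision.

2547.9 mL

798.62 mL + 666.9909 mL + 807.1 mL + 275.2 mL = 2547.9109 mL.
Addition/subtraction keeps the fewest decimal places: 798.62 → 2 decimal places, 666.9909 → 4 decimal places, 807.1 → 1 decimal place, 275.2 → 1 decimal place; limit is 1.
Rounded to 1 decimal place: 2547.9 mL.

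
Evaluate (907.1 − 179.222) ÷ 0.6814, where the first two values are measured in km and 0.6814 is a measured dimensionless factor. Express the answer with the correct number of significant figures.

907.1 km − 179.222 km = 727.878 km; the difference is limited to 1 decimal place (4 s.f.).
Carrying full precision, 727.878 ÷ 0.6814 = 1068.20956854… km; 0.6814 has 4 s.f., so the result keeps min(4, 4) = 4 s.f.
Rounded to 4 significant figures: 1.068 × 10³ km.

1.068 × 10³ km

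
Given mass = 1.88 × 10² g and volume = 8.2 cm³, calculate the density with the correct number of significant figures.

23 g/cm³

density = 1.88 × 10² g ÷ 8.2 cm³ = 22.9268292683… g/cm³.
1.88 × 10² has 3 significant figures; 8.2 has 2.
Division/multiplication keeps the fewest: 2 significant figures.
Rounded: 23 g/cm³.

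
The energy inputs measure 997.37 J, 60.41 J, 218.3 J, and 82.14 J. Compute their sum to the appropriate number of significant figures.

1358.2 J

997.37 J + 60.41 J + 218.3 J + 82.14 J = 1358.22 J.
Addition/subtraction keeps the fewest decimal places: 997.37 → 2 decimal places, 60.41 → 2 decimal places, 218.3 → 1 decimal place, 82.14 → 2 decimal places; limit is 1.
Rounded to 1 decimal place: 1358.2 J.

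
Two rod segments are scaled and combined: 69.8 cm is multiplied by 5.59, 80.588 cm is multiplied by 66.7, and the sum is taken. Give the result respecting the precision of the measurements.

69.8 × 5.59 = 390.182 → 3.90 × 10^2 cm (3 s.f., last digit at the 10^0 place).
80.588 × 66.7 = 5375.2196 → 5.38 × 10^3 cm (3 s.f., last digit at the 10^1 place).
Sum: 5765.4016 cm; keep the coarser place, 10^1.
Result: 5.77 × 10^3 cm.

5.77 × 10^3 cm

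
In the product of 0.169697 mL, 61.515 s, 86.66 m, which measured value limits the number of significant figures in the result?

0.169697 mL → 6 s.f.; 61.515 s → 5 s.f.; 86.66 m → 4 s.f.
The fewest is 4 significant figures, from 86.66 m.

86.66 m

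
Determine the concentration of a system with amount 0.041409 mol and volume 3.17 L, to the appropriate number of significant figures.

concentration = 0.041409 mol ÷ 3.17 L = 0.0130627760252… mol/L.
0.041409 has 5 significant figures; 3.17 has 3.
Division/multiplication keeps the fewest: 3 significant figures.
Rounded: 0.0131 mol/L.

0.0131 mol/L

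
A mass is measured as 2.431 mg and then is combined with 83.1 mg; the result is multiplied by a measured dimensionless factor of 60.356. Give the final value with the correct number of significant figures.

2.431 mg + 83.1 mg = 85.531 mg; the sum is limited to 1 decimal place (3 s.f.).
Carrying full precision, 85.531 × 60.356 = 5162.309036 mg; 60.356 has 5 s.f., so the result keeps min(3, 5) = 3 s.f.
Rounded to 3 significant figures: 5.16 × 10^3 mg.

5.16 × 10^3 mg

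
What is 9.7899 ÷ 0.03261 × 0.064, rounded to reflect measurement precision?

9.7899 ÷ 0.03261 × 0.064 = 19.2135418583…
Multiplication/division keeps the fewest significant figures: 9.7899 → 5 s.f., 0.03261 → 4 s.f., 0.064 → 2 s.f.; limit is 2.
Rounded to 2 significant figures: 19.

19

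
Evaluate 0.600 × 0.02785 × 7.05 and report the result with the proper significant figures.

0.118

0.600 × 0.02785 × 7.05 = 0.1178055
Multiplication/division keeps the fewest significant figures: 0.600 → 3 s.f., 0.02785 → 4 s.f., 7.05 → 3 s.f.; limit is 3.
Rounded to 3 significant figures: 0.118.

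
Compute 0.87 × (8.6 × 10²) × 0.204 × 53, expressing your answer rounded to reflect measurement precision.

0.87 × (8.6 × 10²) × 0.204 × 53 = 8089.5384
Multiplication/division keeps the fewest significant figures: 0.87 → 2 s.f., 8.6 × 10² → 2 s.f., 0.204 → 3 s.f., 53 → 2 s.f.; limit is 2.
Rounded to 2 significant figures: 8.1 × 10³.

8.1 × 10³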